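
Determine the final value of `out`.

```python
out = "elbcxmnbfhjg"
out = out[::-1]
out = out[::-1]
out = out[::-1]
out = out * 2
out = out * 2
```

reverse → 'gjhfbnmxcble'
reverse → 'elbcxmnbfhjg'
reverse → 'gjhfbnmxcble'
repeat ×2 → 'gjhfbnmxcblegjhfbnmxcble'
repeat ×2 → 'gjhfbnmxcblegjhfbnmxcblegjhfbnmxcblegjhfbnmxcble'

'gjhfbnmxcblegjhfbnmxcblegjhfbnmxcblegjhfbnmxcble'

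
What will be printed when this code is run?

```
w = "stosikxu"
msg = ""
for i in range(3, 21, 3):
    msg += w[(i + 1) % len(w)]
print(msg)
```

iuokss

i=3: add w[4]='i' → 'i'
i=6: add w[7]='u' → 'iu'
i=9: add w[2]='o' → 'iuo'
i=12: add w[5]='k' → 'iuok'
i=15: add w[0]='s' → 'iuoks'
i=18: add w[3]='s' → 'iuokss'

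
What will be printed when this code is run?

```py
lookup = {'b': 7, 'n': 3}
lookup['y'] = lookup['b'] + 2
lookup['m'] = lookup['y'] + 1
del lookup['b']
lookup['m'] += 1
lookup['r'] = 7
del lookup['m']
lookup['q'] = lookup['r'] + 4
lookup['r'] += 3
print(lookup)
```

{'n': 3, 'y': 9, 'r': 10, 'q': 11}

lookup['y'] = lookup['b']+2 = 9 → {'b': 7, 'n': 3, 'y': 9}
lookup['m'] = lookup['y']+1 = 10 → {'b': 7, 'n': 3, 'y': 9, 'm': 10}
del 'b' → {'n': 3, 'y': 9, 'm': 10}
lookup['m'] = 10+1 = 11 → {'n': 3, 'y': 9, 'm': 11}
lookup['r'] = 7 → {'n': 3, 'y': 9, 'm': 11, 'r': 7}
del 'm' → {'n': 3, 'y': 9, 'r': 7}
lookup['q'] = lookup['r']+4 = 11 → {'n': 3, 'y': 9, 'r': 7, 'q': 11}
lookup['r'] = 7+3 = 10 → {'n': 3, 'y': 9, 'r': 10, 'q': 11}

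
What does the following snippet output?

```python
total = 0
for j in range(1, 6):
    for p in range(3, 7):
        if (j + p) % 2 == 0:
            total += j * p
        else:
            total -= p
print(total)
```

86

j=1,p=3: even sum, total = 0+3 = 3
j=1,p=4: odd sum, total = 3-4 = -1
j=1,p=5: even sum, total = (-1)+5 = 4
j=1,p=6: odd sum, total = 4-6 = -2
j=2,p=3: odd sum, total = (-2)-3 = -5
j=2,p=4: even sum, total = (-5)+8 = 3
j=2,p=5: odd sum, total = 3-5 = -2
j=2,p=6: even sum, total = (-2)+12 = 10
j=3,p=3: even sum, total = 10+9 = 19
j=3,p=4: odd sum, total = 19-4 = 15
j=3,p=5: even sum, total = 15+15 = 30
j=3,p=6: odd sum, total = 30-6 = 24
j=4,p=3: odd sum, total = 24-3 = 21
j=4,p=4: even sum, total = 21+16 = 37
j=4,p=5: odd sum, total = 37-5 = 32
j=4,p=6: even sum, total = 32+24 = 56
j=5,p=3: even sum, total = 56+15 = 71
j=5,p=4: odd sum, total = 71-4 = 67
j=5,p=5: even sum, total = 67+25 = 92
j=5,p=6: odd sum, total = 92-6 = 86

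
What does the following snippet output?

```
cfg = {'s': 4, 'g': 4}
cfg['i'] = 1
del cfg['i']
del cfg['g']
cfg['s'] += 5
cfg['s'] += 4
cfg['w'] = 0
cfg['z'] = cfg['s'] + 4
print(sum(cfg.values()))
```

30

cfg['i'] = 1 → {'s': 4, 'g': 4, 'i': 1}
del 'i' → {'s': 4, 'g': 4}
del 'g' → {'s': 4}
cfg['s'] = 4+5 = 9 → {'s': 9}
cfg['s'] = 9+4 = 13 → {'s': 13}
cfg['w'] = 0 → {'s': 13, 'w': 0}
cfg['z'] = cfg['s']+4 = 17 → {'s': 13, 'w': 0, 'z': 17}
sum of values = 30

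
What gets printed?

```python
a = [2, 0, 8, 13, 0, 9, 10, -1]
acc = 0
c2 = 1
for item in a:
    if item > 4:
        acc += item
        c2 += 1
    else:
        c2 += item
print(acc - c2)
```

34

item=2: not >4; c2=3
item=0: not >4; c2=3
item=8: >4, acc = 0+8 = 8; c2=4
item=13: >4, acc = 8+13 = 21; c2=5
item=0: not >4; c2=5
item=9: >4, acc = 21+9 = 30; c2=6
item=10: >4, acc = 30+10 = 40; c2=7
item=-1: not >4; c2=6
acc-c2 = 40-6 = 34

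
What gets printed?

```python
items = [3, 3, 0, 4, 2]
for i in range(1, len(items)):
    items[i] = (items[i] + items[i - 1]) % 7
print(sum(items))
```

23

i=1: items[1] = (3+3)%7 = 6 → [3, 6, 0, 4, 2]
i=2: items[2] = (0+6)%7 = 6 → [3, 6, 6, 4, 2]
i=3: items[3] = (4+6)%7 = 3 → [3, 6, 6, 3, 2]
i=4: items[4] = (2+3)%7 = 5 → [3, 6, 6, 3, 5]
sum = 23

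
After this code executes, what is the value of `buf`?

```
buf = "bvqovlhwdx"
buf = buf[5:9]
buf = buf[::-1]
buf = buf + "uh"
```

'dwhluh'

slice [5:9] → 'lhwd'
reverse → 'dwhl'
+ 'uh' → 'dwhluh'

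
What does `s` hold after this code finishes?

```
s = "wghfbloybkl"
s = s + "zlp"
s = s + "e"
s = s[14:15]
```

'e'

+ 'zlp' → 'wghfbloybklzlp'
+ 'e' → 'wghfbloybklzlpe'
slice [14:15] → 'e'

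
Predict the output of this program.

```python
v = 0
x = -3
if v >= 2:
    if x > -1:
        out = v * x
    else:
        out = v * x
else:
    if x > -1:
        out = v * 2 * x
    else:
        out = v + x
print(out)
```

-3

v=0, x=-3
v >= 2 is False; x > -1 is False
→ out = v + x = -3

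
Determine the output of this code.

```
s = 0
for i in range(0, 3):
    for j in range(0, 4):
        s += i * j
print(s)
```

i=0,j=0: s = 0+0 = 0
i=0,j=1: s = 0+0 = 0
i=0,j=2: s = 0+0 = 0
i=0,j=3: s = 0+0 = 0
i=1,j=0: s = 0+0 = 0
i=1,j=1: s = 0+1 = 1
i=1,j=2: s = 1+2 = 3
i=1,j=3: s = 3+3 = 6
i=2,j=0: s = 6+0 = 6
i=2,j=1: s = 6+2 = 8
i=2,j=2: s = 8+4 = 12
i=2,j=3: s = 12+6 = 18

18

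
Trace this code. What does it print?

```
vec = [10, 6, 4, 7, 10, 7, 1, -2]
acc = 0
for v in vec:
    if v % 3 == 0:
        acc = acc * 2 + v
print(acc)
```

v=10: not %3==0
v=6: %3==0, acc = 0*2+6 = 6
v=4: not %3==0
v=7: not %3==0
v=10: not %3==0
v=7: not %3==0
v=1: not %3==0
v=-2: not %3==0

6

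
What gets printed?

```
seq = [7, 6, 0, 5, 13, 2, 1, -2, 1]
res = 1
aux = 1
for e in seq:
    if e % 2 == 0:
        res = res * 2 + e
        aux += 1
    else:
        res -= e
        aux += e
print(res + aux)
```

-89

e=7: not even, res = 1-7 = -6; aux=8
e=6: even, res = (-6)*2+6 = -6; aux=9
e=0: even, res = (-6)*2+0 = -12; aux=10
e=5: not even, res = (-12)-5 = -17; aux=15
e=13: not even, res = (-17)-13 = -30; aux=28
e=2: even, res = (-30)*2+2 = -58; aux=29
e=1: not even, res = (-58)-1 = -59; aux=30
e=-2: even, res = (-59)*2+(-2) = -120; aux=31
e=1: not even, res = (-120)-1 = -121; aux=32
res+aux = (-121)+32 = -89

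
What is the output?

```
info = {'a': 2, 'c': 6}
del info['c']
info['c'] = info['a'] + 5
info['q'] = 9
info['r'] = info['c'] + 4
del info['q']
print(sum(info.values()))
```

del 'c' → {'a': 2}
info['c'] = info['a']+5 = 7 → {'a': 2, 'c': 7}
info['q'] = 9 → {'a': 2, 'c': 7, 'q': 9}
info['r'] = info['c']+4 = 11 → {'a': 2, 'c': 7, 'q': 9, 'r': 11}
del 'q' → {'a': 2, 'c': 7, 'r': 11}
sum of values = 20

20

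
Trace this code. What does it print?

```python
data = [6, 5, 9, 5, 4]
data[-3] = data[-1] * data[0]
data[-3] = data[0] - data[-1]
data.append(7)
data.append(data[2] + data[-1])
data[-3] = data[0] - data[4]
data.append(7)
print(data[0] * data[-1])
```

data[-3] = data[-1]*data[0] = 4*6 = 24 → [6, 5, 24, 5, 4]
data[-3] = data[0]-data[-1] = 6-4 = 2 → [6, 5, 2, 5, 4]
append 7 → [6, 5, 2, 5, 4, 7]
append data[2]+data[-1] = 2+7 = 9 → [6, 5, 2, 5, 4, 7, 9]
data[-3] = data[0]-data[4] = 6-4 = 2 → [6, 5, 2, 5, 2, 7, 9]
append 7 → [6, 5, 2, 5, 2, 7, 9, 7]
data[0]*data[-1] = 6*7 = 42

42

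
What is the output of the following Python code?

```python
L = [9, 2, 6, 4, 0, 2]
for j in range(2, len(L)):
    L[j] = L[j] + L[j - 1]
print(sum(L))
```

j=2: L[2] = 6+2 = 8 → [9, 2, 8, 4, 0, 2]
j=3: L[3] = 4+8 = 12 → [9, 2, 8, 12, 0, 2]
j=4: L[4] = 0+12 = 12 → [9, 2, 8, 12, 12, 2]
j=5: L[5] = 2+12 = 14 → [9, 2, 8, 12, 12, 14]
sum = 57

57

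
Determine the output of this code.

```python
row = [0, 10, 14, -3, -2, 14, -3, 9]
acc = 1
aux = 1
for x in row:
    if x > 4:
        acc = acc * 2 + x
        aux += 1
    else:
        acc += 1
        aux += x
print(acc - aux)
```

218

x=0: not >4, acc = 1+1 = 2; aux=1
x=10: >4, acc = 2*2+10 = 14; aux=2
x=14: >4, acc = 14*2+14 = 42; aux=3
x=-3: not >4, acc = 42+1 = 43; aux=0
x=-2: not >4, acc = 43+1 = 44; aux=-2
x=14: >4, acc = 44*2+14 = 102; aux=-1
x=-3: not >4, acc = 102+1 = 103; aux=-4
x=9: >4, acc = 103*2+9 = 215; aux=-3
acc-aux = 215-(-3) = 218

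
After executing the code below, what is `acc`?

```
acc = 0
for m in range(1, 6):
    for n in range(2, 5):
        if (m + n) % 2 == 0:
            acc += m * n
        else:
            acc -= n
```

m=1,n=2: odd sum, acc = 0-2 = -2
m=1,n=3: even sum, acc = (-2)+3 = 1
m=1,n=4: odd sum, acc = 1-4 = -3
m=2,n=2: even sum, acc = (-3)+4 = 1
m=2,n=3: odd sum, acc = 1-3 = -2
m=2,n=4: even sum, acc = (-2)+8 = 6
m=3,n=2: odd sum, acc = 6-2 = 4
m=3,n=3: even sum, acc = 4+9 = 13
m=3,n=4: odd sum, acc = 13-4 = 9
m=4,n=2: even sum, acc = 9+8 = 17
m=4,n=3: odd sum, acc = 17-3 = 14
m=4,n=4: even sum, acc = 14+16 = 30
m=5,n=2: odd sum, acc = 30-2 = 28
m=5,n=3: even sum, acc = 28+15 = 43
m=5,n=4: odd sum, acc = 43-4 = 39

39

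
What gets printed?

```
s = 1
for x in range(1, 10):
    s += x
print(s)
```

46

x=1: s = 1+1 = 2
x=2: s = 2+2 = 4
x=3: s = 4+3 = 7
x=4: s = 7+4 = 11
x=5: s = 11+5 = 16
x=6: s = 16+6 = 22
x=7: s = 22+7 = 29
x=8: s = 29+8 = 37
x=9: s = 37+9 = 46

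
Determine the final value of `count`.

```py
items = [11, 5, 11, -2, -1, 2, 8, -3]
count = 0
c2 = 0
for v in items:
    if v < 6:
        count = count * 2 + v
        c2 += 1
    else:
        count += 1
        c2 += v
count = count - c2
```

76

v=11: not <6, count = 0+1 = 1; c2=11
v=5: <6, count = 1*2+5 = 7; c2=12
v=11: not <6, count = 7+1 = 8; c2=23
v=-2: <6, count = 8*2+(-2) = 14; c2=24
v=-1: <6, count = 14*2+(-1) = 27; c2=25
v=2: <6, count = 27*2+2 = 56; c2=26
v=8: not <6, count = 56+1 = 57; c2=34
v=-3: <6, count = 57*2+(-3) = 111; c2=35
count-c2 = 111-35 = 76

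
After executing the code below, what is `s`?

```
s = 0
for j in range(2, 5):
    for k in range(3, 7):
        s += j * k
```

162

j=2,k=3: s = 0+6 = 6
j=2,k=4: s = 6+8 = 14
j=2,k=5: s = 14+10 = 24
j=2,k=6: s = 24+12 = 36
j=3,k=3: s = 36+9 = 45
j=3,k=4: s = 45+12 = 57
j=3,k=5: s = 57+15 = 72
j=3,k=6: s = 72+18 = 90
j=4,k=3: s = 90+12 = 102
j=4,k=4: s = 102+16 = 118
j=4,k=5: s = 118+20 = 138
j=4,k=6: s = 138+24 = 162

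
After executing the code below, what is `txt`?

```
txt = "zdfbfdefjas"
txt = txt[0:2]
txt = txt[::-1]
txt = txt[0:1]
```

'd'

slice [0:2] → 'zd'
reverse → 'dz'
slice [0:1] → 'd'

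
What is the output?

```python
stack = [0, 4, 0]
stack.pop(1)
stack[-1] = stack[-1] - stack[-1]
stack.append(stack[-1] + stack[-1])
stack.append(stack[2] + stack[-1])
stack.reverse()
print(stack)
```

pop(1) removes 4 → [0, 0]
stack[-1] = stack[-1]-stack[-1] = 0-0 = 0 → [0, 0]
append stack[-1]+stack[-1] = 0+0 = 0 → [0, 0, 0]
append stack[2]+stack[-1] = 0+0 = 0 → [0, 0, 0, 0]
reverse → [0, 0, 0, 0]

[0, 0, 0, 0]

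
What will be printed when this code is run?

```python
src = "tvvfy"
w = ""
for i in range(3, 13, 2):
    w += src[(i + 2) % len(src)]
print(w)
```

tvyvf

i=3: add src[0]='t' → 't'
i=5: add src[2]='v' → 'tv'
i=7: add src[4]='y' → 'tvy'
i=9: add src[1]='v' → 'tvyv'
i=11: add src[3]='f' → 'tvyvf'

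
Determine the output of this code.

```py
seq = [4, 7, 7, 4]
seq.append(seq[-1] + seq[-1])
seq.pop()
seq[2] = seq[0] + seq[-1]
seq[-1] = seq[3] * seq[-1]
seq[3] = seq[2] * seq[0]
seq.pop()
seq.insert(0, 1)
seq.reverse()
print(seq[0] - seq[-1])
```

append seq[-1]+seq[-1] = 4+4 = 8 → [4, 7, 7, 4, 8]
pop() removes 8 → [4, 7, 7, 4]
seq[2] = seq[0]+seq[-1] = 4+4 = 8 → [4, 7, 8, 4]
seq[-1] = seq[3]*seq[-1] = 4*4 = 16 → [4, 7, 8, 16]
seq[3] = seq[2]*seq[0] = 8*4 = 32 → [4, 7, 8, 32]
pop() removes 32 → [4, 7, 8]
insert 1 at 0 → [1, 4, 7, 8]
reverse → [8, 7, 4, 1]
seq[0]-seq[-1] = 8-1 = 7

7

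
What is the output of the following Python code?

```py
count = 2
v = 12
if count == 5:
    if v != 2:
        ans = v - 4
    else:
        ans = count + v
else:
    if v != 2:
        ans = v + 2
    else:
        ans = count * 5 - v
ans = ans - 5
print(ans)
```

9

count=2, v=12
count == 5 is False; v != 2 is True
→ ans = v + 2 = 14
ans = 14-5 = 9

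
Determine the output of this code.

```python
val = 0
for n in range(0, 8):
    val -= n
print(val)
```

-28

n=0: val = 0-0 = 0
n=1: val = 0-1 = -1
n=2: val = (-1)-2 = -3
n=3: val = (-3)-3 = -6
n=4: val = (-6)-4 = -10
n=5: val = (-10)-5 = -15
n=6: val = (-15)-6 = -21
n=7: val = (-21)-7 = -28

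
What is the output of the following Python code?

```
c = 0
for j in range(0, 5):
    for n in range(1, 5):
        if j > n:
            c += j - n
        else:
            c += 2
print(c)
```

j=0,n=1: not 0>1, c = 0+2 = 2
j=0,n=2: not 0>2, c = 2+2 = 4
j=0,n=3: not 0>3, c = 4+2 = 6
j=0,n=4: not 0>4, c = 6+2 = 8
j=1,n=1: not 1>1, c = 8+2 = 10
j=1,n=2: not 1>2, c = 10+2 = 12
j=1,n=3: not 1>3, c = 12+2 = 14
j=1,n=4: not 1>4, c = 14+2 = 16
j=2,n=1: 2>1, c = 16+1 = 17
j=2,n=2: not 2>2, c = 17+2 = 19
j=2,n=3: not 2>3, c = 19+2 = 21
j=2,n=4: not 2>4, c = 21+2 = 23
j=3,n=1: 3>1, c = 23+2 = 25
j=3,n=2: 3>2, c = 25+1 = 26
j=3,n=3: not 3>3, c = 26+2 = 28
j=3,n=4: not 3>4, c = 28+2 = 30
j=4,n=1: 4>1, c = 30+3 = 33
j=4,n=2: 4>2, c = 33+2 = 35
j=4,n=3: 4>3, c = 35+1 = 36
j=4,n=4: not 4>4, c = 36+2 = 38

38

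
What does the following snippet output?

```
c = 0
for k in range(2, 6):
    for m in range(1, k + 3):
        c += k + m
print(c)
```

k=2,m=1: c = 0+3 = 3
k=2,m=2: c = 3+4 = 7
k=2,m=3: c = 7+5 = 12
k=2,m=4: c = 12+6 = 18
k=3,m=1: c = 18+4 = 22
k=3,m=2: c = 22+5 = 27
k=3,m=3: c = 27+6 = 33
k=3,m=4: c = 33+7 = 40
k=3,m=5: c = 40+8 = 48
k=4,m=1: c = 48+5 = 53
k=4,m=2: c = 53+6 = 59
k=4,m=3: c = 59+7 = 66
k=4,m=4: c = 66+8 = 74
k=4,m=5: c = 74+9 = 83
k=4,m=6: c = 83+10 = 93
k=5,m=1: c = 93+6 = 99
k=5,m=2: c = 99+7 = 106
k=5,m=3: c = 106+8 = 114
k=5,m=4: c = 114+9 = 123
k=5,m=5: c = 123+10 = 133
k=5,m=6: c = 133+11 = 144
k=5,m=7: c = 144+12 = 156

156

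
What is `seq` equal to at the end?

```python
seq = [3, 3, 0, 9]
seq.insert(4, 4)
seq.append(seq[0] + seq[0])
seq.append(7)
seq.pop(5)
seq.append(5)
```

[3, 3, 0, 9, 4, 7, 5]

insert 4 at 4 → [3, 3, 0, 9, 4]
append seq[0]+seq[0] = 3+3 = 6 → [3, 3, 0, 9, 4, 6]
append 7 → [3, 3, 0, 9, 4, 6, 7]
pop(5) removes 6 → [3, 3, 0, 9, 4, 7]
append 5 → [3, 3, 0, 9, 4, 7, 5]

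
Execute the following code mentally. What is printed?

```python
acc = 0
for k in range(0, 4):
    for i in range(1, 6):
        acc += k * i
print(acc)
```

k=0,i=1: acc = 0+0 = 0
k=0,i=2: acc = 0+0 = 0
k=0,i=3: acc = 0+0 = 0
k=0,i=4: acc = 0+0 = 0
k=0,i=5: acc = 0+0 = 0
k=1,i=1: acc = 0+1 = 1
k=1,i=2: acc = 1+2 = 3
k=1,i=3: acc = 3+3 = 6
k=1,i=4: acc = 6+4 = 10
k=1,i=5: acc = 10+5 = 15
k=2,i=1: acc = 15+2 = 17
k=2,i=2: acc = 17+4 = 21
k=2,i=3: acc = 21+6 = 27
k=2,i=4: acc = 27+8 = 35
k=2,i=5: acc = 35+10 = 45
k=3,i=1: acc = 45+3 = 48
k=3,i=2: acc = 48+6 = 54
k=3,i=3: acc = 54+9 = 63
k=3,i=4: acc = 63+12 = 75
k=3,i=5: acc = 75+15 = 90

90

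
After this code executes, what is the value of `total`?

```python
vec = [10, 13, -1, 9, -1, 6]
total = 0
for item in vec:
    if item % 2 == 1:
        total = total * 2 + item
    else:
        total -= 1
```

item=10: not odd, total = 0-1 = -1
item=13: odd, total = (-1)*2+13 = 11
item=-1: odd, total = 11*2+(-1) = 21
item=9: odd, total = 21*2+9 = 51
item=-1: odd, total = 51*2+(-1) = 101
item=6: not odd, total = 101-1 = 100

100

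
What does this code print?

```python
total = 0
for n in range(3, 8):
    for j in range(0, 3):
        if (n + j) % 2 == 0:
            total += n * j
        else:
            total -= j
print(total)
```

27

n=3,j=0: odd sum, total = 0-0 = 0
n=3,j=1: even sum, total = 0+3 = 3
n=3,j=2: odd sum, total = 3-2 = 1
n=4,j=0: even sum, total = 1+0 = 1
n=4,j=1: odd sum, total = 1-1 = 0
n=4,j=2: even sum, total = 0+8 = 8
n=5,j=0: odd sum, total = 8-0 = 8
n=5,j=1: even sum, total = 8+5 = 13
n=5,j=2: odd sum, total = 13-2 = 11
n=6,j=0: even sum, total = 11+0 = 11
n=6,j=1: odd sum, total = 11-1 = 10
n=6,j=2: even sum, total = 10+12 = 22
n=7,j=0: odd sum, total = 22-0 = 22
n=7,j=1: even sum, total = 22+7 = 29
n=7,j=2: odd sum, total = 29-2 = 27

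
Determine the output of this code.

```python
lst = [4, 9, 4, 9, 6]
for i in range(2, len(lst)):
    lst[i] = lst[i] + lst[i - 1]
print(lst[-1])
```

28

i=2: lst[2] = 4+9 = 13 → [4, 9, 13, 9, 6]
i=3: lst[3] = 9+13 = 22 → [4, 9, 13, 22, 6]
i=4: lst[4] = 6+22 = 28 → [4, 9, 13, 22, 28]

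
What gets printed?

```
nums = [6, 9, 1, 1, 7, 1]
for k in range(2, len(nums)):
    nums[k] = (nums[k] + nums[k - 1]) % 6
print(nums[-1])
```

1

k=2: nums[2] = (1+9)%6 = 4 → [6, 9, 4, 1, 7, 1]
k=3: nums[3] = (1+4)%6 = 5 → [6, 9, 4, 5, 7, 1]
k=4: nums[4] = (7+5)%6 = 0 → [6, 9, 4, 5, 0, 1]
k=5: nums[5] = (1+0)%6 = 1 → [6, 9, 4, 5, 0, 1]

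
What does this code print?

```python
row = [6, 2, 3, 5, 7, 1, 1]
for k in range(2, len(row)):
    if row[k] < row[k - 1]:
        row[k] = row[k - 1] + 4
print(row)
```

k=2: 3>=2, unchanged → [6, 2, 3, 5, 7, 1, 1]
k=3: 5>=3, unchanged → [6, 2, 3, 5, 7, 1, 1]
k=4: 7>=5, unchanged → [6, 2, 3, 5, 7, 1, 1]
k=5: 1<7, row[5] = 7+4 = 11 → [6, 2, 3, 5, 7, 11, 1]
k=6: 1<11, row[6] = 11+4 = 15 → [6, 2, 3, 5, 7, 11, 15]

[6, 2, 3, 5, 7, 11, 15]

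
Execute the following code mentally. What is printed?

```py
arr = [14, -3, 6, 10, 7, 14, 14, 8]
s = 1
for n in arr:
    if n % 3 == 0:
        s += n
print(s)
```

n=14: not %3==0
n=-3: %3==0, s = 1+(-3) = -2
n=6: %3==0, s = (-2)+6 = 4
n=10: not %3==0
n=7: not %3==0
n=14: not %3==0
n=14: not %3==0
n=8: not %3==0

4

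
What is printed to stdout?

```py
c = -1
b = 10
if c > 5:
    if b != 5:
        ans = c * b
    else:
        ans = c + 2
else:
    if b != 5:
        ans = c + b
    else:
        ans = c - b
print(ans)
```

c=-1, b=10
c > 5 is False; b != 5 is True
→ ans = c + b = 9

9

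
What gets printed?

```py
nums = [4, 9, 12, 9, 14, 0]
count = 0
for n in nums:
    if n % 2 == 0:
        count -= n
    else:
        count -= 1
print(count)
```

-32

n=4: even, count = 0-4 = -4
n=9: not even, count = (-4)-1 = -5
n=12: even, count = (-5)-12 = -17
n=9: not even, count = (-17)-1 = -18
n=14: even, count = (-18)-14 = -32
n=0: even, count = (-32)-0 = -32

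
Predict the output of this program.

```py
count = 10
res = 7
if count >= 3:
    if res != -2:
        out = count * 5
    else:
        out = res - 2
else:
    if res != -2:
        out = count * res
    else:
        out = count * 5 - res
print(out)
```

50

count=10, res=7
count >= 3 is True; res != -2 is True
→ out = count * 5 = 50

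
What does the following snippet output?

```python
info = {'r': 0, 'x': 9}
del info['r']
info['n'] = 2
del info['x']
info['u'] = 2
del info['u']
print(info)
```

del 'r' → {'x': 9}
info['n'] = 2 → {'x': 9, 'n': 2}
del 'x' → {'n': 2}
info['u'] = 2 → {'n': 2, 'u': 2}
del 'u' → {'n': 2}

{'n': 2}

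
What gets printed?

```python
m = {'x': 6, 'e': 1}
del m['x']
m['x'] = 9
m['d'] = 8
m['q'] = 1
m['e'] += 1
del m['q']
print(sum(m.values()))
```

19

del 'x' → {'e': 1}
m['x'] = 9 → {'e': 1, 'x': 9}
m['d'] = 8 → {'e': 1, 'x': 9, 'd': 8}
m['q'] = 1 → {'e': 1, 'x': 9, 'd': 8, 'q': 1}
m['e'] = 1+1 = 2 → {'e': 2, 'x': 9, 'd': 8, 'q': 1}
del 'q' → {'e': 2, 'x': 9, 'd': 8}
sum of values = 19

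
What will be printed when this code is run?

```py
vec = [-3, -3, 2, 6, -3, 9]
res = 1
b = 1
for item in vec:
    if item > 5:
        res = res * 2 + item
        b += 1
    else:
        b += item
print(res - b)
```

29

item=-3: not >5; b=-2
item=-3: not >5; b=-5
item=2: not >5; b=-3
item=6: >5, res = 1*2+6 = 8; b=-2
item=-3: not >5; b=-5
item=9: >5, res = 8*2+9 = 25; b=-4
res-b = 25-(-4) = 29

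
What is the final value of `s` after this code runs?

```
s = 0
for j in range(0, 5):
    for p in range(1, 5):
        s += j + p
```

90

j=0,p=1: s = 0+1 = 1
j=0,p=2: s = 1+2 = 3
j=0,p=3: s = 3+3 = 6
j=0,p=4: s = 6+4 = 10
j=1,p=1: s = 10+2 = 12
j=1,p=2: s = 12+3 = 15
j=1,p=3: s = 15+4 = 19
j=1,p=4: s = 19+5 = 24
j=2,p=1: s = 24+3 = 27
j=2,p=2: s = 27+4 = 31
j=2,p=3: s = 31+5 = 36
j=2,p=4: s = 36+6 = 42
j=3,p=1: s = 42+4 = 46
j=3,p=2: s = 46+5 = 51
j=3,p=3: s = 51+6 = 57
j=3,p=4: s = 57+7 = 64
j=4,p=1: s = 64+5 = 69
j=4,p=2: s = 69+6 = 75
j=4,p=3: s = 75+7 = 82
j=4,p=4: s = 82+8 = 90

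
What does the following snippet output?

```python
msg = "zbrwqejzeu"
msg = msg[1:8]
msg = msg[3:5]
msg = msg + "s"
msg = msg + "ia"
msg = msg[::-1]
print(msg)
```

aiseq

slice [1:8] → 'brwqejz'
slice [3:5] → 'qe'
+ 's' → 'qes'
+ 'ia' → 'qesia'
reverse → 'aiseq'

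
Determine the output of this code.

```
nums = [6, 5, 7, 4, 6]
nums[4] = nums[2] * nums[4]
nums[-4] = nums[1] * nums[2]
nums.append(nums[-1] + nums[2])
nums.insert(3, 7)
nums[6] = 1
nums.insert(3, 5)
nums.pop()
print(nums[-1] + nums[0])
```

48

nums[4] = nums[2]*nums[4] = 7*6 = 42 → [6, 5, 7, 4, 42]
nums[-4] = nums[1]*nums[2] = 5*7 = 35 → [6, 35, 7, 4, 42]
append nums[-1]+nums[2] = 42+7 = 49 → [6, 35, 7, 4, 42, 49]
insert 7 at 3 → [6, 35, 7, 7, 4, 42, 49]
nums[6] = 1 → [6, 35, 7, 7, 4, 42, 1]
insert 5 at 3 → [6, 35, 7, 5, 7, 4, 42, 1]
pop() removes 1 → [6, 35, 7, 5, 7, 4, 42]
nums[-1]+nums[0] = 42+6 = 48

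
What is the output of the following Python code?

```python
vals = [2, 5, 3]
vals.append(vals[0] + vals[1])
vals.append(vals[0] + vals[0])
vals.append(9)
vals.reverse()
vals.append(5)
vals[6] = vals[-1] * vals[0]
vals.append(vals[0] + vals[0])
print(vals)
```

[9, 4, 7, 3, 5, 2, 45, 18]

append vals[0]+vals[1] = 2+5 = 7 → [2, 5, 3, 7]
append vals[0]+vals[0] = 2+2 = 4 → [2, 5, 3, 7, 4]
append 9 → [2, 5, 3, 7, 4, 9]
reverse → [9, 4, 7, 3, 5, 2]
append 5 → [9, 4, 7, 3, 5, 2, 5]
vals[6] = vals[-1]*vals[0] = 5*9 = 45 → [9, 4, 7, 3, 5, 2, 45]
append vals[0]+vals[0] = 9+9 = 18 → [9, 4, 7, 3, 5, 2, 45, 18]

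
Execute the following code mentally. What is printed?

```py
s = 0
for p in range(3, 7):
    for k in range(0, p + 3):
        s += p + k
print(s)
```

240

p=3,k=0: s = 0+3 = 3
p=3,k=1: s = 3+4 = 7
p=3,k=2: s = 7+5 = 12
p=3,k=3: s = 12+6 = 18
p=3,k=4: s = 18+7 = 25
p=3,k=5: s = 25+8 = 33
p=4,k=0: s = 33+4 = 37
p=4,k=1: s = 37+5 = 42
p=4,k=2: s = 42+6 = 48
p=4,k=3: s = 48+7 = 55
p=4,k=4: s = 55+8 = 63
p=4,k=5: s = 63+9 = 72
p=4,k=6: s = 72+10 = 82
p=5,k=0: s = 82+5 = 87
p=5,k=1: s = 87+6 = 93
p=5,k=2: s = 93+7 = 100
p=5,k=3: s = 100+8 = 108
p=5,k=4: s = 108+9 = 117
p=5,k=5: s = 117+10 = 127
p=5,k=6: s = 127+11 = 138
p=5,k=7: s = 138+12 = 150
p=6,k=0: s = 150+6 = 156
p=6,k=1: s = 156+7 = 163
p=6,k=2: s = 163+8 = 171
p=6,k=3: s = 171+9 = 180
p=6,k=4: s = 180+10 = 190
p=6,k=5: s = 190+11 = 201
p=6,k=6: s = 201+12 = 213
p=6,k=7: s = 213+13 = 226
p=6,k=8: s = 226+14 = 240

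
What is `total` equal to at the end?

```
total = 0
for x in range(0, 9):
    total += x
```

x=0: total = 0+0 = 0
x=1: total = 0+1 = 1
x=2: total = 1+2 = 3
x=3: total = 3+3 = 6
x=4: total = 6+4 = 10
x=5: total = 10+5 = 15
x=6: total = 15+6 = 21
x=7: total = 21+7 = 28
x=8: total = 28+8 = 36

36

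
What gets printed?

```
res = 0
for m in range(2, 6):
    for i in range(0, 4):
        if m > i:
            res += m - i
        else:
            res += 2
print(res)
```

39

m=2,i=0: 2>0, res = 0+2 = 2
m=2,i=1: 2>1, res = 2+1 = 3
m=2,i=2: not 2>2, res = 3+2 = 5
m=2,i=3: not 2>3, res = 5+2 = 7
m=3,i=0: 3>0, res = 7+3 = 10
m=3,i=1: 3>1, res = 10+2 = 12
m=3,i=2: 3>2, res = 12+1 = 13
m=3,i=3: not 3>3, res = 13+2 = 15
m=4,i=0: 4>0, res = 15+4 = 19
m=4,i=1: 4>1, res = 19+3 = 22
m=4,i=2: 4>2, res = 22+2 = 24
m=4,i=3: 4>3, res = 24+1 = 25
m=5,i=0: 5>0, res = 25+5 = 30
m=5,i=1: 5>1, res = 30+4 = 34
m=5,i=2: 5>2, res = 34+3 = 37
m=5,i=3: 5>3, res = 37+2 = 39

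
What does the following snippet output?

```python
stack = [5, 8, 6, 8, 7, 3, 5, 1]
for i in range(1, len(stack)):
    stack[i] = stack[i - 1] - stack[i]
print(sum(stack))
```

i=1: stack[1] = 5-8 = -3 → [5, -3, 6, 8, 7, 3, 5, 1]
i=2: stack[2] = (-3)-6 = -9 → [5, -3, -9, 8, 7, 3, 5, 1]
i=3: stack[3] = (-9)-8 = -17 → [5, -3, -9, -17, 7, 3, 5, 1]
i=4: stack[4] = (-17)-7 = -24 → [5, -3, -9, -17, -24, 3, 5, 1]
i=5: stack[5] = (-24)-3 = -27 → [5, -3, -9, -17, -24, -27, 5, 1]
i=6: stack[6] = (-27)-5 = -32 → [5, -3, -9, -17, -24, -27, -32, 1]
i=7: stack[7] = (-32)-1 = -33 → [5, -3, -9, -17, -24, -27, -32, -33]
sum = -140

-140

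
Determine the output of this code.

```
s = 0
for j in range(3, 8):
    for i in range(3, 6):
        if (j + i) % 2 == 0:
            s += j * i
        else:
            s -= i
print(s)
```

j=3,i=3: even sum, s = 0+9 = 9
j=3,i=4: odd sum, s = 9-4 = 5
j=3,i=5: even sum, s = 5+15 = 20
j=4,i=3: odd sum, s = 20-3 = 17
j=4,i=4: even sum, s = 17+16 = 33
j=4,i=5: odd sum, s = 33-5 = 28
j=5,i=3: even sum, s = 28+15 = 43
j=5,i=4: odd sum, s = 43-4 = 39
j=5,i=5: even sum, s = 39+25 = 64
j=6,i=3: odd sum, s = 64-3 = 61
j=6,i=4: even sum, s = 61+24 = 85
j=6,i=5: odd sum, s = 85-5 = 80
j=7,i=3: even sum, s = 80+21 = 101
j=7,i=4: odd sum, s = 101-4 = 97
j=7,i=5: even sum, s = 97+35 = 132

132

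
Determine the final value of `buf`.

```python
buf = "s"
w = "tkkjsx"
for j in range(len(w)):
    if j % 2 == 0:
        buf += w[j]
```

'stks'

j=0: add 't' → 'st'
j=1: skip
j=2: add 'k' → 'stk'
j=3: skip
j=4: add 's' → 'stks'
j=5: skip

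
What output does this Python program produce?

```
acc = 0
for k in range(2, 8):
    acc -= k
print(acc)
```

-27

k=2: acc = 0-2 = -2
k=3: acc = (-2)-3 = -5
k=4: acc = (-5)-4 = -9
k=5: acc = (-9)-5 = -14
k=6: acc = (-14)-6 = -20
k=7: acc = (-20)-7 = -27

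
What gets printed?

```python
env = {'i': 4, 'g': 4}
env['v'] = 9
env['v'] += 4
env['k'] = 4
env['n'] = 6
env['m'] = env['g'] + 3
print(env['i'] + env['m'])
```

env['v'] = 9 → {'i': 4, 'g': 4, 'v': 9}
env['v'] = 9+4 = 13 → {'i': 4, 'g': 4, 'v': 13}
env['k'] = 4 → {'i': 4, 'g': 4, 'v': 13, 'k': 4}
env['n'] = 6 → {'i': 4, 'g': 4, 'v': 13, 'k': 4, 'n': 6}
env['m'] = env['g']+3 = 7 → {'i': 4, 'g': 4, 'v': 13, 'k': 4, 'n': 6, 'm': 7}
env['i']+env['m'] = 4+7 = 11

11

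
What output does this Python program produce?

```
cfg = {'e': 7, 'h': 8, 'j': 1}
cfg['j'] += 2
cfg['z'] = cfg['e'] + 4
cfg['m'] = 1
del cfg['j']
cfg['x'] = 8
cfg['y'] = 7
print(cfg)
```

cfg['j'] = 1+2 = 3 → {'e': 7, 'h': 8, 'j': 3}
cfg['z'] = cfg['e']+4 = 11 → {'e': 7, 'h': 8, 'j': 3, 'z': 11}
cfg['m'] = 1 → {'e': 7, 'h': 8, 'j': 3, 'z': 11, 'm': 1}
del 'j' → {'e': 7, 'h': 8, 'z': 11, 'm': 1}
cfg['x'] = 8 → {'e': 7, 'h': 8, 'z': 11, 'm': 1, 'x': 8}
cfg['y'] = 7 → {'e': 7, 'h': 8, 'z': 11, 'm': 1, 'x': 8, 'y': 7}

{'e': 7, 'h': 8, 'z': 11, 'm': 1, 'x': 8, 'y': 7}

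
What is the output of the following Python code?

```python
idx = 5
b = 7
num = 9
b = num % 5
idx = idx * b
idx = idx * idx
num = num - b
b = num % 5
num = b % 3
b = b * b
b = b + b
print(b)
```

0

b = 9%5 = 4
idx = 5*4 = 20
idx = 20*20 = 400
num = 9-4 = 5
b = 5%5 = 0
num = 0%3 = 0
b = 0*0 = 0
b = 0+0 = 0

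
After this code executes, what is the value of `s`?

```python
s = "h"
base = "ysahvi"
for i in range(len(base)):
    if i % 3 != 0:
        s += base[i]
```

'hsavi'

i=0: skip
i=1: add 's' → 'hs'
i=2: add 'a' → 'hsa'
i=3: skip
i=4: add 'v' → 'hsav'
i=5: add 'i' → 'hsavi'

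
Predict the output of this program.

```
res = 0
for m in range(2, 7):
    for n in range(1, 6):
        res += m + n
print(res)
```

175

m=2,n=1: res = 0+3 = 3
m=2,n=2: res = 3+4 = 7
m=2,n=3: res = 7+5 = 12
m=2,n=4: res = 12+6 = 18
m=2,n=5: res = 18+7 = 25
m=3,n=1: res = 25+4 = 29
m=3,n=2: res = 29+5 = 34
m=3,n=3: res = 34+6 = 40
m=3,n=4: res = 40+7 = 47
m=3,n=5: res = 47+8 = 55
m=4,n=1: res = 55+5 = 60
m=4,n=2: res = 60+6 = 66
m=4,n=3: res = 66+7 = 73
m=4,n=4: res = 73+8 = 81
m=4,n=5: res = 81+9 = 90
m=5,n=1: res = 90+6 = 96
m=5,n=2: res = 96+7 = 103
m=5,n=3: res = 103+8 = 111
m=5,n=4: res = 111+9 = 120
m=5,n=5: res = 120+10 = 130
m=6,n=1: res = 130+7 = 137
m=6,n=2: res = 137+8 = 145
m=6,n=3: res = 145+9 = 154
m=6,n=4: res = 154+10 = 164
m=6,n=5: res = 164+11 = 175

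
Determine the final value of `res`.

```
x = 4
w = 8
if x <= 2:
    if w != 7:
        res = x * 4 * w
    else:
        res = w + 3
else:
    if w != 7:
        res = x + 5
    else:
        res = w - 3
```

x=4, w=8
x <= 2 is False; w != 7 is True
→ res = x + 5 = 9

9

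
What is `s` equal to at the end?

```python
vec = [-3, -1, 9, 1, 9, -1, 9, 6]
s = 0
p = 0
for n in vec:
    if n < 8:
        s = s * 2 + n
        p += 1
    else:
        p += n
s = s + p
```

-16

n=-3: <8, s = 0*2+(-3) = -3; p=1
n=-1: <8, s = (-3)*2+(-1) = -7; p=2
n=9: not <8; p=11
n=1: <8, s = (-7)*2+1 = -13; p=12
n=9: not <8; p=21
n=-1: <8, s = (-13)*2+(-1) = -27; p=22
n=9: not <8; p=31
n=6: <8, s = (-27)*2+6 = -48; p=32
s+p = (-48)+32 = -16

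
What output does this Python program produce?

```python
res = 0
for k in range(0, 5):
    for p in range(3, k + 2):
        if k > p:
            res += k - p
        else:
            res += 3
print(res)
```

16

k=2,p=3: not 2>3, res = 0+3 = 3
k=3,p=3: not 3>3, res = 3+3 = 6
k=3,p=4: not 3>4, res = 6+3 = 9
k=4,p=3: 4>3, res = 9+1 = 10
k=4,p=4: not 4>4, res = 10+3 = 13
k=4,p=5: not 4>5, res = 13+3 = 16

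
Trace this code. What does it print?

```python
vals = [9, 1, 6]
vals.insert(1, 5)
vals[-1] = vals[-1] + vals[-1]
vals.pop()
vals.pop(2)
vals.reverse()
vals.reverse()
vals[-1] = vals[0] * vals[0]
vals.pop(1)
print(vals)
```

insert 5 at 1 → [9, 5, 1, 6]
vals[-1] = vals[-1]+vals[-1] = 6+6 = 12 → [9, 5, 1, 12]
pop() removes 12 → [9, 5, 1]
pop(2) removes 1 → [9, 5]
reverse → [5, 9]
reverse → [9, 5]
vals[-1] = vals[0]*vals[0] = 9*9 = 81 → [9, 81]
pop(1) removes 81 → [9]

[9]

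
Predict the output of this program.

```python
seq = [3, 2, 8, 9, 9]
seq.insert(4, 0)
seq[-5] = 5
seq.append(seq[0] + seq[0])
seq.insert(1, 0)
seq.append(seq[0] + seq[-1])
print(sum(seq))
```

49

insert 0 at 4 → [3, 2, 8, 9, 0, 9]
seq[-5] = 5 → [3, 5, 8, 9, 0, 9]
append seq[0]+seq[0] = 3+3 = 6 → [3, 5, 8, 9, 0, 9, 6]
insert 0 at 1 → [3, 0, 5, 8, 9, 0, 9, 6]
append seq[0]+seq[-1] = 3+6 = 9 → [3, 0, 5, 8, 9, 0, 9, 6, 9]
sum = 49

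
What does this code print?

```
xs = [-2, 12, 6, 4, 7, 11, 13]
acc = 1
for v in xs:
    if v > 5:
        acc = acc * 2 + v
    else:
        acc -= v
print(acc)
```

367

v=-2: not >5, acc = 1-(-2) = 3
v=12: >5, acc = 3*2+12 = 18
v=6: >5, acc = 18*2+6 = 42
v=4: not >5, acc = 42-4 = 38
v=7: >5, acc = 38*2+7 = 83
v=11: >5, acc = 83*2+11 = 177
v=13: >5, acc = 177*2+13 = 367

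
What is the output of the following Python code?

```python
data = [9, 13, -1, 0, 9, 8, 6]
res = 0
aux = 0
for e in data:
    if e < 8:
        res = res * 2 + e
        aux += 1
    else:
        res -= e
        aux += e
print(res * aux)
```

e=9: not <8, res = 0-9 = -9; aux=9
e=13: not <8, res = (-9)-13 = -22; aux=22
e=-1: <8, res = (-22)*2+(-1) = -45; aux=23
e=0: <8, res = (-45)*2+0 = -90; aux=24
e=9: not <8, res = (-90)-9 = -99; aux=33
e=8: not <8, res = (-99)-8 = -107; aux=41
e=6: <8, res = (-107)*2+6 = -208; aux=42
res*aux = (-208)*42 = -8736

-8736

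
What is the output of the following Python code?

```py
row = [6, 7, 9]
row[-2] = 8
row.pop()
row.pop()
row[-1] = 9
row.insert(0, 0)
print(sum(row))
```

row[-2] = 8 → [6, 8, 9]
pop() removes 9 → [6, 8]
pop() removes 8 → [6]
row[-1] = 9 → [9]
insert 0 at 0 → [0, 9]
sum = 9

9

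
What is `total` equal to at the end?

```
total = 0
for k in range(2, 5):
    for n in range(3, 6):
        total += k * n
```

k=2,n=3: total = 0+6 = 6
k=2,n=4: total = 6+8 = 14
k=2,n=5: total = 14+10 = 24
k=3,n=3: total = 24+9 = 33
k=3,n=4: total = 33+12 = 45
k=3,n=5: total = 45+15 = 60
k=4,n=3: total = 60+12 = 72
k=4,n=4: total = 72+16 = 88
k=4,n=5: total = 88+20 = 108

108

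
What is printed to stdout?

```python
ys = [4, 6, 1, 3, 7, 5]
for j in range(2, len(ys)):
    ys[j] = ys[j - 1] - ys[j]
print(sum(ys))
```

2

j=2: ys[2] = 6-1 = 5 → [4, 6, 5, 3, 7, 5]
j=3: ys[3] = 5-3 = 2 → [4, 6, 5, 2, 7, 5]
j=4: ys[4] = 2-7 = -5 → [4, 6, 5, 2, -5, 5]
j=5: ys[5] = (-5)-5 = -10 → [4, 6, 5, 2, -5, -10]
sum = 2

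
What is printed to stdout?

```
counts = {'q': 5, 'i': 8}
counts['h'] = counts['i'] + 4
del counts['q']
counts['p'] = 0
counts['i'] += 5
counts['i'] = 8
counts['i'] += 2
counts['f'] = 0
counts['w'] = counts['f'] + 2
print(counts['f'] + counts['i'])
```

counts['h'] = counts['i']+4 = 12 → {'q': 5, 'i': 8, 'h': 12}
del 'q' → {'i': 8, 'h': 12}
counts['p'] = 0 → {'i': 8, 'h': 12, 'p': 0}
counts['i'] = 8+5 = 13 → {'i': 13, 'h': 12, 'p': 0}
counts['i'] = 8 → {'i': 8, 'h': 12, 'p': 0}
counts['i'] = 8+2 = 10 → {'i': 10, 'h': 12, 'p': 0}
counts['f'] = 0 → {'i': 10, 'h': 12, 'p': 0, 'f': 0}
counts['w'] = counts['f']+2 = 2 → {'i': 10, 'h': 12, 'p': 0, 'f': 0, 'w': 2}
counts['f']+counts['i'] = 0+10 = 10

10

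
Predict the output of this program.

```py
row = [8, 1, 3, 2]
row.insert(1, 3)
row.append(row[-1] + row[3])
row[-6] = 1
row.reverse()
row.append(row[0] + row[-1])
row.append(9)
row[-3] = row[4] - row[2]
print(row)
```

insert 3 at 1 → [8, 3, 1, 3, 2]
append row[-1]+row[3] = 2+3 = 5 → [8, 3, 1, 3, 2, 5]
row[-6] = 1 → [1, 3, 1, 3, 2, 5]
reverse → [5, 2, 3, 1, 3, 1]
append row[0]+row[-1] = 5+1 = 6 → [5, 2, 3, 1, 3, 1, 6]
append 9 → [5, 2, 3, 1, 3, 1, 6, 9]
row[-3] = row[4]-row[2] = 3-3 = 0 → [5, 2, 3, 1, 3, 0, 6, 9]

[5, 2, 3, 1, 3, 0, 6, 9]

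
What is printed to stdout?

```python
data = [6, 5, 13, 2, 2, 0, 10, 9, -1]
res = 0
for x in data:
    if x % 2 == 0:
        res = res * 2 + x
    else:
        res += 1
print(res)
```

x=6: even, res = 0*2+6 = 6
x=5: not even, res = 6+1 = 7
x=13: not even, res = 7+1 = 8
x=2: even, res = 8*2+2 = 18
x=2: even, res = 18*2+2 = 38
x=0: even, res = 38*2+0 = 76
x=10: even, res = 76*2+10 = 162
x=9: not even, res = 162+1 = 163
x=-1: not even, res = 163+1 = 164

164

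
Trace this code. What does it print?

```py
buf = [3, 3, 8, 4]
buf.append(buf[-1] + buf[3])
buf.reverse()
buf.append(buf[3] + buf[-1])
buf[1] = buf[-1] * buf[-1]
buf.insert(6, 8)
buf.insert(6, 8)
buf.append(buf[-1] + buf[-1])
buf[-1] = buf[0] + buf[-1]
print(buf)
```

append buf[-1]+buf[3] = 4+4 = 8 → [3, 3, 8, 4, 8]
reverse → [8, 4, 8, 3, 3]
append buf[3]+buf[-1] = 3+3 = 6 → [8, 4, 8, 3, 3, 6]
buf[1] = buf[-1]*buf[-1] = 6*6 = 36 → [8, 36, 8, 3, 3, 6]
insert 8 at 6 → [8, 36, 8, 3, 3, 6, 8]
insert 8 at 6 → [8, 36, 8, 3, 3, 6, 8, 8]
append buf[-1]+buf[-1] = 8+8 = 16 → [8, 36, 8, 3, 3, 6, 8, 8, 16]
buf[-1] = buf[0]+buf[-1] = 8+16 = 24 → [8, 36, 8, 3, 3, 6, 8, 8, 24]

[8, 36, 8, 3, 3, 6, 8, 8, 24]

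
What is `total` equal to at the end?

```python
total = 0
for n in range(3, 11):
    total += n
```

n=3: total = 0+3 = 3
n=4: total = 3+4 = 7
n=5: total = 7+5 = 12
n=6: total = 12+6 = 18
n=7: total = 18+7 = 25
n=8: total = 25+8 = 33
n=9: total = 33+9 = 42
n=10: total = 42+10 = 52

52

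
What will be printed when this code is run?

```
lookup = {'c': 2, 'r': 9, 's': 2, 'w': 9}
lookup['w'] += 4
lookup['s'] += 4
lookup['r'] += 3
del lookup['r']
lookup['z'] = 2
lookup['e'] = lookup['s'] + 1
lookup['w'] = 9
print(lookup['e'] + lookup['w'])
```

lookup['w'] = 9+4 = 13 → {'c': 2, 'r': 9, 's': 2, 'w': 13}
lookup['s'] = 2+4 = 6 → {'c': 2, 'r': 9, 's': 6, 'w': 13}
lookup['r'] = 9+3 = 12 → {'c': 2, 'r': 12, 's': 6, 'w': 13}
del 'r' → {'c': 2, 's': 6, 'w': 13}
lookup['z'] = 2 → {'c': 2, 's': 6, 'w': 13, 'z': 2}
lookup['e'] = lookup['s']+1 = 7 → {'c': 2, 's': 6, 'w': 13, 'z': 2, 'e': 7}
lookup['w'] = 9 → {'c': 2, 's': 6, 'w': 9, 'z': 2, 'e': 7}
lookup['e']+lookup['w'] = 7+9 = 16

16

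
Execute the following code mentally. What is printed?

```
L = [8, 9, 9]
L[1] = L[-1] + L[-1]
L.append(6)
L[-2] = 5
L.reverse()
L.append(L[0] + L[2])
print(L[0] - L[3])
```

-2

L[1] = L[-1]+L[-1] = 9+9 = 18 → [8, 18, 9]
append 6 → [8, 18, 9, 6]
L[-2] = 5 → [8, 18, 5, 6]
reverse → [6, 5, 18, 8]
append L[0]+L[2] = 6+18 = 24 → [6, 5, 18, 8, 24]
L[0]-L[3] = 6-8 = -2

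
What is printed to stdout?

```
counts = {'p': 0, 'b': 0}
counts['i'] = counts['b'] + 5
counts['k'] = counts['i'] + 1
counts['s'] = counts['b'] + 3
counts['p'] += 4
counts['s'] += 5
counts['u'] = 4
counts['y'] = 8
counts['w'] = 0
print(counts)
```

{'p': 4, 'b': 0, 'i': 5, 'k': 6, 's': 8, 'u': 4, 'y': 8, 'w': 0}

counts['i'] = counts['b']+5 = 5 → {'p': 0, 'b': 0, 'i': 5}
counts['k'] = counts['i']+1 = 6 → {'p': 0, 'b': 0, 'i': 5, 'k': 6}
counts['s'] = counts['b']+3 = 3 → {'p': 0, 'b': 0, 'i': 5, 'k': 6, 's': 3}
counts['p'] = 0+4 = 4 → {'p': 4, 'b': 0, 'i': 5, 'k': 6, 's': 3}
counts['s'] = 3+5 = 8 → {'p': 4, 'b': 0, 'i': 5, 'k': 6, 's': 8}
counts['u'] = 4 → {'p': 4, 'b': 0, 'i': 5, 'k': 6, 's': 8, 'u': 4}
counts['y'] = 8 → {'p': 4, 'b': 0, 'i': 5, 'k': 6, 's': 8, 'u': 4, 'y': 8}
counts['w'] = 0 → {'p': 4, 'b': 0, 'i': 5, 'k': 6, 's': 8, 'u': 4, 'y': 8, 'w': 0}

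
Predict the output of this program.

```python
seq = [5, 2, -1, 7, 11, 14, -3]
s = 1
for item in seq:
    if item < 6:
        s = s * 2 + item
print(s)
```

item=5: <6, s = 1*2+5 = 7
item=2: <6, s = 7*2+2 = 16
item=-1: <6, s = 16*2+(-1) = 31
item=7: not <6
item=11: not <6
item=14: not <6
item=-3: <6, s = 31*2+(-3) = 59

59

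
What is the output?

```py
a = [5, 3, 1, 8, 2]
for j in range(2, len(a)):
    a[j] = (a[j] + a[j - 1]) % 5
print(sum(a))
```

j=2: a[2] = (1+3)%5 = 4 → [5, 3, 4, 8, 2]
j=3: a[3] = (8+4)%5 = 2 → [5, 3, 4, 2, 2]
j=4: a[4] = (2+2)%5 = 4 → [5, 3, 4, 2, 4]
sum = 18

18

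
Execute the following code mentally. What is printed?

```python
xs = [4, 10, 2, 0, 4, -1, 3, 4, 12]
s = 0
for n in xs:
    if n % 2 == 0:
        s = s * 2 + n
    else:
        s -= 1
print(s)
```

n=4: even, s = 0*2+4 = 4
n=10: even, s = 4*2+10 = 18
n=2: even, s = 18*2+2 = 38
n=0: even, s = 38*2+0 = 76
n=4: even, s = 76*2+4 = 156
n=-1: not even, s = 156-1 = 155
n=3: not even, s = 155-1 = 154
n=4: even, s = 154*2+4 = 312
n=12: even, s = 312*2+12 = 636

636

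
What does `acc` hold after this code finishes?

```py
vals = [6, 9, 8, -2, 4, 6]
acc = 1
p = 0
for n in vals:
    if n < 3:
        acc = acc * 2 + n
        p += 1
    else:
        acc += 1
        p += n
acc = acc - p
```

-26

n=6: not <3, acc = 1+1 = 2; p=6
n=9: not <3, acc = 2+1 = 3; p=15
n=8: not <3, acc = 3+1 = 4; p=23
n=-2: <3, acc = 4*2+(-2) = 6; p=24
n=4: not <3, acc = 6+1 = 7; p=28
n=6: not <3, acc = 7+1 = 8; p=34
acc-p = 8-34 = -26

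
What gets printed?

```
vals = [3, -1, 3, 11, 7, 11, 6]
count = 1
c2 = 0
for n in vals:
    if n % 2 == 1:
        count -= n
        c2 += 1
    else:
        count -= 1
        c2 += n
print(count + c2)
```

n=3: odd, count = 1-3 = -2; c2=1
n=-1: odd, count = (-2)-(-1) = -1; c2=2
n=3: odd, count = (-1)-3 = -4; c2=3
n=11: odd, count = (-4)-11 = -15; c2=4
n=7: odd, count = (-15)-7 = -22; c2=5
n=11: odd, count = (-22)-11 = -33; c2=6
n=6: not odd, count = (-33)-1 = -34; c2=12
count+c2 = (-34)+12 = -22

-22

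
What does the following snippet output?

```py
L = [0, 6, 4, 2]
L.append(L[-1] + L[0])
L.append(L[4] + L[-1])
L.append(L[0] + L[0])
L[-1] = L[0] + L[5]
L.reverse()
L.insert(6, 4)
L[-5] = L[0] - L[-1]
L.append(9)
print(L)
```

append L[-1]+L[0] = 2+0 = 2 → [0, 6, 4, 2, 2]
append L[4]+L[-1] = 2+2 = 4 → [0, 6, 4, 2, 2, 4]
append L[0]+L[0] = 0+0 = 0 → [0, 6, 4, 2, 2, 4, 0]
L[-1] = L[0]+L[5] = 0+4 = 4 → [0, 6, 4, 2, 2, 4, 4]
reverse → [4, 4, 2, 2, 4, 6, 0]
insert 4 at 6 → [4, 4, 2, 2, 4, 6, 4, 0]
L[-5] = L[0]-L[-1] = 4-0 = 4 → [4, 4, 2, 4, 4, 6, 4, 0]
append 9 → [4, 4, 2, 4, 4, 6, 4, 0, 9]

[4, 4, 2, 4, 4, 6, 4, 0, 9]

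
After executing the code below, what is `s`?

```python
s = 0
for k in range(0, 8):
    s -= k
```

-28

k=0: s = 0-0 = 0
k=1: s = 0-1 = -1
k=2: s = (-1)-2 = -3
k=3: s = (-3)-3 = -6
k=4: s = (-6)-4 = -10
k=5: s = (-10)-5 = -15
k=6: s = (-15)-6 = -21
k=7: s = (-21)-7 = -28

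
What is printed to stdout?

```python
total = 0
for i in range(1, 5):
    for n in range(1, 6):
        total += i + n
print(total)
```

i=1,n=1: total = 0+2 = 2
i=1,n=2: total = 2+3 = 5
i=1,n=3: total = 5+4 = 9
i=1,n=4: total = 9+5 = 14
i=1,n=5: total = 14+6 = 20
i=2,n=1: total = 20+3 = 23
i=2,n=2: total = 23+4 = 27
i=2,n=3: total = 27+5 = 32
i=2,n=4: total = 32+6 = 38
i=2,n=5: total = 38+7 = 45
i=3,n=1: total = 45+4 = 49
i=3,n=2: total = 49+5 = 54
i=3,n=3: total = 54+6 = 60
i=3,n=4: total = 60+7 = 67
i=3,n=5: total = 67+8 = 75
i=4,n=1: total = 75+5 = 80
i=4,n=2: total = 80+6 = 86
i=4,n=3: total = 86+7 = 93
i=4,n=4: total = 93+8 = 101
i=4,n=5: total = 101+9 = 110

110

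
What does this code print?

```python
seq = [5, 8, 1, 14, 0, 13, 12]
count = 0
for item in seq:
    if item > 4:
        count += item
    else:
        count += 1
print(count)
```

54

item=5: >4, count = 0+5 = 5
item=8: >4, count = 5+8 = 13
item=1: not >4, count = 13+1 = 14
item=14: >4, count = 14+14 = 28
item=0: not >4, count = 28+1 = 29
item=13: >4, count = 29+13 = 42
item=12: >4, count = 42+12 = 54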